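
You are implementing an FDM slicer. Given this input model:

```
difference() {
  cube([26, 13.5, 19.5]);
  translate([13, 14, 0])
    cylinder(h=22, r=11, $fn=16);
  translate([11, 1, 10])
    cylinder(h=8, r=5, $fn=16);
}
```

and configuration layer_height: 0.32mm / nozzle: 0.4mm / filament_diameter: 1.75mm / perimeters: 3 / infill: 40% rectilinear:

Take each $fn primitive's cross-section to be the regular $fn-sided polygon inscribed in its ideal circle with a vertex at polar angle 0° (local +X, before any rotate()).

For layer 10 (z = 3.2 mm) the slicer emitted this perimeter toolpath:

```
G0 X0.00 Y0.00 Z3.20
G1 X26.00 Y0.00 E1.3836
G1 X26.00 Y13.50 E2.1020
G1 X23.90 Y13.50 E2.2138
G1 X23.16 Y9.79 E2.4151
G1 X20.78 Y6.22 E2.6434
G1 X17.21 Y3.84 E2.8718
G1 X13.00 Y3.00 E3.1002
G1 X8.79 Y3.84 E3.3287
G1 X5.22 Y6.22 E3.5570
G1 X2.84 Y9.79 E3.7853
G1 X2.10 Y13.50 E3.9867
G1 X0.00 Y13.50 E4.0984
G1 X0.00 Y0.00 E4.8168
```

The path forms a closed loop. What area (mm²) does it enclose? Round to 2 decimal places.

176.75 mm²

Apply the shoelace formula to the sequence of (X, Y) vertices; enclosed area = 176.75 mm².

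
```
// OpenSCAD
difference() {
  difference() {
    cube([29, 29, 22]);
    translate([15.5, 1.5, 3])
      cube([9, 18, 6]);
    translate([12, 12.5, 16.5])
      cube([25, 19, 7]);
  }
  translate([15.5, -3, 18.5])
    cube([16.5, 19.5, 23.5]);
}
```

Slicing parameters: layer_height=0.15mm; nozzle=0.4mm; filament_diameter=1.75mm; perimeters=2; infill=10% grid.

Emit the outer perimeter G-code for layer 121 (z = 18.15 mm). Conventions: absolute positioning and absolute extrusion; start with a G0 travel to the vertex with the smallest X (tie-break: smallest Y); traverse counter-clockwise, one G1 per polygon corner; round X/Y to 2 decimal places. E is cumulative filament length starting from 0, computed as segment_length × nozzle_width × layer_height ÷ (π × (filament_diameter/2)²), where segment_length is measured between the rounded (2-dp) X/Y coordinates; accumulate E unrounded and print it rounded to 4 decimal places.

G0 X0.00 Y0.00 Z18.15
G1 X29.00 Y0.00 E0.7234
G1 X29.00 Y12.50 E1.0352
G1 X12.00 Y12.50 E1.4593
G1 X12.00 Y29.00 E1.8709
G1 X0.00 Y29.00 E2.1702
G1 X0.00 Y0.00 E2.8936

At z = 18.15 mm: the 29×29 cube contributes its full rectangle; the cube at (15.5, 1.5) is absent (z outside [3, 9]); the cube at (12, 12.5) (footprint 25×19) is included at this height; Taking the first minus the rest: starting from the 29×29 cube, the 25×19 cube at (12, 12.5) partially overlaps it — only the 280.50 mm² overlap (of its 475.00 mm²) is removed, clipping the outline — 1 connected region; the cube at (15.5, -3) is not intersected at this z (z outside [18.5, 42]); After the difference (first − rest): none of the subtracted shapes is present at this height, so the result so far is unchanged — 1 connected region. The outline is a single polygon with 6 vertices. Extrusion per mm of travel: 0.4 × 0.15 / (π × 0.875²) = 0.024945. Accumulating E over each segment gives final E = 2.8936.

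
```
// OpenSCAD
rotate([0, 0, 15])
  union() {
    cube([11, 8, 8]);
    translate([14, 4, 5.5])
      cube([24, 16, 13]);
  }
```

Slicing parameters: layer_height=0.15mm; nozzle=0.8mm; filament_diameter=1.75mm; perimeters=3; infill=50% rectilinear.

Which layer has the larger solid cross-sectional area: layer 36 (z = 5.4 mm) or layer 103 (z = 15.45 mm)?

Layer 36 (z = 5.4): the 11×8 cube contributes its full rectangle (area 88.00 mm²); the cube at (14, 4) is not intersected at this z (z outside [5.5, 18.5]); Taking the union: only the 11×8 cube is present, so the union is just that shape — area = 88.00 mm²; (whole slice rotated 15° about Z — lengths, areas and connectivity unchanged). So its area = 88.00 mm². Layer 103 (z = 15.45): the cube is absent (z outside [0, 8]); the 24×16 cube at (14, 4) contributes its full rectangle (area 384.00 mm²); Taking the union: only the 24×16 cube at (14, 4) is present, so the union is just that shape — area = 384.00 mm²; (rotated 15° about Z; rotation is an isometry so areas/perimeters/island counts are preserved). So its area = 384.00 mm². Layer 103 is larger (384.00 vs 88.00 mm²).

layer 103 (z = 15.45 mm)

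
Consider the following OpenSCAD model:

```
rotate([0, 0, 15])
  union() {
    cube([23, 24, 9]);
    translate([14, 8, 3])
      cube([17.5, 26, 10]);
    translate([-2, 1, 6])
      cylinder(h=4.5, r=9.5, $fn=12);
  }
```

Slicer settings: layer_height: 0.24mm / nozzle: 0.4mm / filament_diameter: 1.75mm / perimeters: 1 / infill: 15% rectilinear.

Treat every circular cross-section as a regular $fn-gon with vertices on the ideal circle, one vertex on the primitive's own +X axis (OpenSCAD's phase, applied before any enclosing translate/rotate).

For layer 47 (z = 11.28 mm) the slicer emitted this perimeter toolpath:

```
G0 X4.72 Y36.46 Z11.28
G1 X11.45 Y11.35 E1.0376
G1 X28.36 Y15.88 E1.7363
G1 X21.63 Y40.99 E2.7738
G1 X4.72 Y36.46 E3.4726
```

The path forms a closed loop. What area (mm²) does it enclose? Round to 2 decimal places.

Apply the shoelace formula to the sequence of (X, Y) vertices; enclosed area = 455.10 mm².

455.10 mm²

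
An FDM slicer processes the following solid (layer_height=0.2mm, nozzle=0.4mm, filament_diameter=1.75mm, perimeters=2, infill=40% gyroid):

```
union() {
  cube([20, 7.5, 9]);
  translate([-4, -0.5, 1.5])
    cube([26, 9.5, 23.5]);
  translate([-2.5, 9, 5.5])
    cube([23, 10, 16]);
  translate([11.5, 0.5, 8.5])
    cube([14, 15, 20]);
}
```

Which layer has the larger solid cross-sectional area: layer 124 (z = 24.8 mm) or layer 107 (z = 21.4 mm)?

Layer 124 (z = 24.8): the cube does not reach this height (z outside [0, 9]); the cube at (-4, -0.5) (footprint 26×9.5) is included at this height (area 247.00 mm²); the cube at (-2.5, 9) is not intersected at this z (z outside [5.5, 21.5]); the 14×15 cube at (11.5, 0.5) contributes its full rectangle (area 210.00 mm²); Combining (union): the regions partially overlap — summed areas 457.00 mm² minus the doubly-counted overlap 89.25 mm² gives 367.75 mm² — area = 367.75 mm². So its area = 367.75 mm². Layer 107 (z = 21.4): the cube does not reach this height (z outside [0, 9]); the cube at (-4, -0.5) (footprint 26×9.5) is included at this height (area 247.00 mm²); the cube at (-2.5, 9) is present — its section is the full 23×10 rectangle (area 230.00 mm²); the 14×15 cube at (11.5, 0.5) contributes its full rectangle (area 210.00 mm²); Combining (union): the regions partially overlap — summed areas 687.00 mm² minus the doubly-counted overlap 147.75 mm² gives 539.25 mm² — area = 539.25 mm². So its area = 539.25 mm². Layer 107 is larger (539.25 vs 367.75 mm²).

layer 107 (z = 21.4 mm)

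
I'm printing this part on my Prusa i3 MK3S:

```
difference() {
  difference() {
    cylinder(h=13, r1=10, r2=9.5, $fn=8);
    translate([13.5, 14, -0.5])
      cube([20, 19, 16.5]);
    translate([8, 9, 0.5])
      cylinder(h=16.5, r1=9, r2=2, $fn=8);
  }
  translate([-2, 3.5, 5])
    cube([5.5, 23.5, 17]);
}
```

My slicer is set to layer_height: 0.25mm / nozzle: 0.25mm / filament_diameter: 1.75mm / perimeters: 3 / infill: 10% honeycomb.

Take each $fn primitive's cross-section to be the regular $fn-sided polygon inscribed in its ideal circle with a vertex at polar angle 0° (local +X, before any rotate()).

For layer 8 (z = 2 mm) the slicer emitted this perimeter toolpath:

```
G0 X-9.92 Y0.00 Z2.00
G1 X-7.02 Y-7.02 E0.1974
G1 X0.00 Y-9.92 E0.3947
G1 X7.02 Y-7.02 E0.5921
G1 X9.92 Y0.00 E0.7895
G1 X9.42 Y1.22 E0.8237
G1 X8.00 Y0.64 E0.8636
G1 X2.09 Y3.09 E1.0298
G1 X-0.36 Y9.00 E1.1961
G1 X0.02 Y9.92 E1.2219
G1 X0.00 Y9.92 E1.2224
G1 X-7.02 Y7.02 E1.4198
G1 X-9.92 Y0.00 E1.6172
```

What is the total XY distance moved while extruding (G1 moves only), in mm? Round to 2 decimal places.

62.24 mm

Sum the Euclidean lengths of each G1 segment: total = 62.24 mm.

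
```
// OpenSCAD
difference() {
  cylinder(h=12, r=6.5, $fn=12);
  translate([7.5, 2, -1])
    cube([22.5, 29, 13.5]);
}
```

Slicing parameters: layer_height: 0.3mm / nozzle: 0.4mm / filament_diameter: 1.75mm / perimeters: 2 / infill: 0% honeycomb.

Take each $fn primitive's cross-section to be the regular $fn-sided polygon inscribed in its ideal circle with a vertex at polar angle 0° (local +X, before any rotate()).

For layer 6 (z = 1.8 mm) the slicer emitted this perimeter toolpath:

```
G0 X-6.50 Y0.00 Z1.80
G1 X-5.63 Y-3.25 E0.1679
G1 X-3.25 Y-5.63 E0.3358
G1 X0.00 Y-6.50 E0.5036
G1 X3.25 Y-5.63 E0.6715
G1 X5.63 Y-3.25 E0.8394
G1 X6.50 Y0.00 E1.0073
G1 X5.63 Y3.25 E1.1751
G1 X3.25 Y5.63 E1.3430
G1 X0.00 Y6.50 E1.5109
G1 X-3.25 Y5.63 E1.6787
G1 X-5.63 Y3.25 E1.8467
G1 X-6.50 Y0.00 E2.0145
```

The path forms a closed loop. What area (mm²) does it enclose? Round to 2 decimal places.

126.77 mm²

Apply the shoelace formula to the sequence of (X, Y) vertices; enclosed area = 126.77 mm².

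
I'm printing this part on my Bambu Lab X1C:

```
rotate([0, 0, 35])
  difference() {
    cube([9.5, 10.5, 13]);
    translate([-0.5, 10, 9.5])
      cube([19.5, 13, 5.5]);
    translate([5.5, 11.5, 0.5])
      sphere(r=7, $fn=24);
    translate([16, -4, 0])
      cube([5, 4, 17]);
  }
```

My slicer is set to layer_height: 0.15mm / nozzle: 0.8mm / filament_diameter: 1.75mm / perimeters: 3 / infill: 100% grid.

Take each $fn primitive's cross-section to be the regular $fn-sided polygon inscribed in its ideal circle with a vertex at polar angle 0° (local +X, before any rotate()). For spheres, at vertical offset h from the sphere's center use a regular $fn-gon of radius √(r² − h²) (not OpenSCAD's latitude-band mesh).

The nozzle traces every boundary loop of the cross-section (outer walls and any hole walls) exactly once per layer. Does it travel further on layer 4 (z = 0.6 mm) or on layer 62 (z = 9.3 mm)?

Layer 4 (z = 0.6): the 9.5×10.5 cube contributes its full rectangle (perimeter 40.00 mm); the cube at (-0.5, 10) does not reach this height (z outside [9.5, 15]); the sphere at (5.5, 11.5): section is a regular 24-gon, circumradius = √(r²−h²) = √(7²−0.1²) = 6.999 (perimeter = 2·24·6.999·sin(180°/24) = 43.85 mm); the 5×4 cube at (16, -4) contributes its full rectangle (perimeter 18.00 mm); Subtracting the remaining from the first: starting from the 9.5×10.5 cube, the r=7 sphere at (5.5, 11.5) partially overlaps it — only the 50.52 mm² overlap (of its 152.15 mm²) is removed, clipping the outline; the 5×4 cube at (16, -4) misses the remaining region (no effect) — boundary = 33.26 mm; (rotated 35° about Z; rotation is an isometry so areas/perimeters/island counts are preserved). So its perimeter = 33.26 mm. Layer 62 (z = 9.3): the cube is present — its section is the full 9.5×10.5 rectangle (perimeter 40.00 mm); the cube at (-0.5, 10) is absent (z outside [9.5, 15]); the sphere at (5.5, 11.5) is absent (|z−center|=8.800 > r=7); the 5×4 cube at (16, -4) contributes its full rectangle (perimeter 18.00 mm); Taking the first minus the rest: starting from the 9.5×10.5 cube, the 5×4 cube at (16, -4) misses the remaining region (no effect) — boundary = 40.00 mm; (rotated 35° about Z; rotation is an isometry so areas/perimeters/island counts are preserved). So its perimeter = 40.00 mm. Layer 62 is larger (40.00 vs 33.26 mm).

layer 62 (z = 9.3 mm)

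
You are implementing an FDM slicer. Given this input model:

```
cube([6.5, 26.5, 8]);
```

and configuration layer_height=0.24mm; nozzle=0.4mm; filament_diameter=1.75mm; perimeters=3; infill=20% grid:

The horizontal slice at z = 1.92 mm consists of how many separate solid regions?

1

At z = 1.92 mm: the cube (footprint 6.5×26.5) is included at this height. The result has 1 disconnected region.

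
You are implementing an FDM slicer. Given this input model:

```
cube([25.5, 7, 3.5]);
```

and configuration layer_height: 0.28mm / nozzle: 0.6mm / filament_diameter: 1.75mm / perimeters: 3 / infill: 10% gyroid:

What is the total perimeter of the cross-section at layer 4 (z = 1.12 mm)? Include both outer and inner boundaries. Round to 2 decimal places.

At z = 1.12 mm: the cube (footprint 25.5×7) is included at this height (perimeter 65.00 mm). Overall, the cross-section is a single solid region. Total boundary length (outer) = 65.00 mm.

65.00 mm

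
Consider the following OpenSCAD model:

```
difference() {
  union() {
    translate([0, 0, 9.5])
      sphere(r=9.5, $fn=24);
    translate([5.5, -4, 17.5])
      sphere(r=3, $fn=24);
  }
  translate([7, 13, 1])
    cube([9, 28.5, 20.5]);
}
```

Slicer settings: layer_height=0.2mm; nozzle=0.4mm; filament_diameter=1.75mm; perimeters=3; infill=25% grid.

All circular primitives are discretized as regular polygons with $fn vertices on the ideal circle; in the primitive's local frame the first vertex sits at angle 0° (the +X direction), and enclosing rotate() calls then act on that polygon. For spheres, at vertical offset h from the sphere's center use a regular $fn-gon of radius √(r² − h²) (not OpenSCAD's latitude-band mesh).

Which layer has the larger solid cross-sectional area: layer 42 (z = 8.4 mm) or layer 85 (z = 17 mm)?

Layer 42 (z = 8.4): the sphere: section is a regular 24-gon, circumradius = √(r²−h²) = √(9.5²−1.1²) = 9.436 (area = (24/2)·9.436²·sin(360°/24) = 276.54 mm²); the sphere at (5.5, -4) is not intersected at this z (|z−center|=9.100 > r=3); Taking the union: only the r=9.5 sphere is present, so the union is just that shape — area = 276.54 mm²; the cube at (7, 13) (footprint 9×28.5) is included at this height (area 256.50 mm²); Taking the first minus the rest: starting from the result so far (276.54 mm²), the 9×28.5 cube at (7, 13) misses the remaining region (no effect) — area = 276.54 mm². So its area = 276.54 mm². Layer 85 (z = 17): the sphere: section is a regular 24-gon, circumradius = √(r²−h²) = √(9.5²−7.5²) = 5.831 (area = (24/2)·5.831²·sin(360°/24) = 105.60 mm²); the r=3 sphere at (5.5, -4) slices to a regular 24-gon of circumradius 2.958 (√(r²−h²) with h=0.5 from center) (area = (24/2)·2.958²·sin(360°/24) = 27.18 mm²); Taking the union: the regions partially overlap — summed areas 132.77 mm² minus the doubly-counted overlap 6.73 mm² gives 126.04 mm² — area = 126.04 mm²; the 9×28.5 cube at (7, 13) contributes its full rectangle (area 256.50 mm²); Subtracting the remaining from the first: starting from that combined region (126.04 mm²), the 9×28.5 cube at (7, 13) misses the remaining region (no effect) — area = 126.04 mm². So its area = 126.04 mm². Layer 42 is larger (276.54 vs 126.04 mm²).

layer 42 (z = 8.4 mm)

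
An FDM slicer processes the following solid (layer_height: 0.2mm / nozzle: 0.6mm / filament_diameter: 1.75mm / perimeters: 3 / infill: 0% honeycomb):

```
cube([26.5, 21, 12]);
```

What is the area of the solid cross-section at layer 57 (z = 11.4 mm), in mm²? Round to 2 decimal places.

At z = 11.4 mm: the 26.5×21 cube contributes its full rectangle (area 556.50 mm²). Overall, the cross-section is a single solid region. Net area = 556.50 mm².

556.50 mm²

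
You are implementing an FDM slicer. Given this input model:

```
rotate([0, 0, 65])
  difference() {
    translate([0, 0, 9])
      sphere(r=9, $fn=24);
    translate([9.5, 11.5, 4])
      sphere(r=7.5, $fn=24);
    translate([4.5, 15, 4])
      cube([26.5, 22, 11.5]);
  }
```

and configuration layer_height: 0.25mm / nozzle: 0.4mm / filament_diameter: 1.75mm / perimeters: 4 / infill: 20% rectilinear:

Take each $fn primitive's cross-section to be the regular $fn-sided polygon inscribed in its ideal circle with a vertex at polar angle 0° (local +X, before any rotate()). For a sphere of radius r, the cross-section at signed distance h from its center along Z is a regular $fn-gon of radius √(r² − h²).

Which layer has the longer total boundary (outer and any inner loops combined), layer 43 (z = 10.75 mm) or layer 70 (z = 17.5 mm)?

Layer 43 (z = 10.75): the sphere: section is a regular 24-gon, circumradius = √(r²−h²) = √(9²−1.75²) = 8.828 (perimeter = 2·24·8.828·sin(180°/24) = 55.31 mm); the sphere at (9.5, 11.5): section is a regular 24-gon, circumradius = √(r²−h²) = √(7.5²−6.75²) = 3.269 (perimeter = 2·24·3.269·sin(180°/24) = 20.48 mm); the cube at (4.5, 15) (footprint 26.5×22) is included at this height (perimeter 97.00 mm); After the difference (first − rest): starting from the r=9 sphere, the r=7.5 sphere at (9.5, 11.5) misses the remaining region (no effect); the 26.5×22 cube at (4.5, 15) misses the remaining region (no effect) — boundary = 55.31 mm; (whole slice rotated 65° about Z — lengths, areas and connectivity unchanged). So its perimeter = 55.31 mm. Layer 70 (z = 17.5): the sphere: section is a regular 24-gon, circumradius = √(r²−h²) = √(9²−8.5²) = 2.958 (perimeter = 2·24·2.958·sin(180°/24) = 18.53 mm); the sphere at (9.5, 11.5) does not reach this height (|z−center|=13.500 > r=7.5); the cube at (4.5, 15) is absent (z outside [4, 15.5]); Taking the first minus the rest: none of the subtracted shapes is present at this height, so the r=9 sphere is unchanged — boundary = 18.53 mm; (rotated 65° about Z; rotation is an isometry so areas/perimeters/island counts are preserved). So its perimeter = 18.53 mm. Layer 43 is larger (55.31 vs 18.53 mm).

layer 43 (z = 10.75 mm)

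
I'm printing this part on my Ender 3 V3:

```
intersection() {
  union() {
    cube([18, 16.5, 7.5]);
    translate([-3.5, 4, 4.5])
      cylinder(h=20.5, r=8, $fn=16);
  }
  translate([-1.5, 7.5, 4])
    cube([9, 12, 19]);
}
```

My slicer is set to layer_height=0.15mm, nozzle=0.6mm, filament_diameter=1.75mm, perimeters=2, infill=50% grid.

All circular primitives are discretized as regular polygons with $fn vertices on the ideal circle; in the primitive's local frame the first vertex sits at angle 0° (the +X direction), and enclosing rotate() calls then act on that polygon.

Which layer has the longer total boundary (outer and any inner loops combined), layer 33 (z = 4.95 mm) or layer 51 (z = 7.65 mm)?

Layer 33 (z = 4.95): the 18×16.5 cube contributes its full rectangle (perimeter 69.00 mm); the r=8 cylinder at (-3.5, 4) gives a regular 16-gon of circumradius 8 (constant along its height) (perimeter = 2·16·8.000·sin(180°/16) = 49.94 mm); Combining (union): the regions partially overlap (shared area 38.45 mm²), so the edge portions inside another operand are dropped and the merged outline is re-measured after clipping — boundary = 91.49 mm; the cube at (-1.5, 7.5) (footprint 9×12) is included at this height (perimeter 42.00 mm); After intersecting: the 9×12 cube at (-1.5, 7.5) partially overlaps the result so far; clipping to the common part keeps 73.38 mm² — boundary = 36.61 mm. So its perimeter = 36.61 mm. Layer 51 (z = 7.65): the cube is not intersected at this z (z outside [0, 7.5]); the cylinder at (-3.5, 4): section is a regular 16-gon, circumradius r=8 (perimeter = 2·16·8.000·sin(180°/16) = 49.94 mm); Merging all regions: only the r=8 cylinder at (-3.5, 4) is present, so the union is just that shape — boundary = 49.94 mm; the cube at (-1.5, 7.5) is present — its section is the full 9×12 rectangle (perimeter 42.00 mm); Taking the intersection: the 9×12 cube at (-1.5, 7.5) partially overlaps that combined region; clipping to the common part keeps 13.64 mm² — boundary = 16.00 mm. So its perimeter = 16.00 mm. Layer 33 is larger (36.61 vs 16.00 mm).

layer 33 (z = 4.95 mm)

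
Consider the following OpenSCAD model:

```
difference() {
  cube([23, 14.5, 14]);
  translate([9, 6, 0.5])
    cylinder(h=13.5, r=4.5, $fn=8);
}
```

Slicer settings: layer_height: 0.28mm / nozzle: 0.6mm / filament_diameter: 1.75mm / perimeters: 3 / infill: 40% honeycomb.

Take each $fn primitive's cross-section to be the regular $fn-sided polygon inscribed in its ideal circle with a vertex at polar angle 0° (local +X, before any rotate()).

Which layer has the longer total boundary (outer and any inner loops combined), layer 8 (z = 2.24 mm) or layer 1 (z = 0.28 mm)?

layer 8 (z = 2.24 mm)

Layer 8 (z = 2.24): the cube is present — its section is the full 23×14.5 rectangle (perimeter 75.00 mm); the r=4.5 cylinder at (9, 6) gives a regular 8-gon of circumradius 4.5 (constant along its height) (perimeter = 2·8·4.500·sin(180°/8) = 27.55 mm); Taking the first minus the rest: starting from the 23×14.5 cube, the r=4.5 cylinder at (9, 6) lies wholly inside it (removes its full 57.28 mm² and its 27.55 mm outline becomes a hole wall) — boundary (outer + 1 inner loop) = 102.55 mm. So its perimeter = 102.55 mm. Layer 1 (z = 0.28): the cube (footprint 23×14.5) is included at this height (perimeter 75.00 mm); the cylinder at (9, 6) does not reach this height (z outside [0.5, 14]); Taking the first minus the rest: none of the subtracted shapes is present at this height, so the 23×14.5 cube is unchanged — boundary = 75.00 mm. So its perimeter = 75.00 mm. Layer 8 is larger (102.55 vs 75.00 mm).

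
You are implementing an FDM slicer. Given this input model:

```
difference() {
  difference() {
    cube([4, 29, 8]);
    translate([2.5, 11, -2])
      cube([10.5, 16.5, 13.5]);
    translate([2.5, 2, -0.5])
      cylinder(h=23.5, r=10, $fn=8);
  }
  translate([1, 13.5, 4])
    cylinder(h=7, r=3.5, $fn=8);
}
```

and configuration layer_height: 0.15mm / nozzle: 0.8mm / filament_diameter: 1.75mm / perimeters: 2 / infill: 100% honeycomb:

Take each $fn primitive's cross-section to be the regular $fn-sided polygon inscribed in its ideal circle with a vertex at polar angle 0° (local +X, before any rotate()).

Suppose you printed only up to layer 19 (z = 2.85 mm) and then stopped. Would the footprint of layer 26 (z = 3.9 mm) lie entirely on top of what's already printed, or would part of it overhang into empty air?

entirely on top

Compare the two slices. At z = 2.85: the cube (footprint 4×29) is included at this height (area 116.00 mm²); the 10.5×16.5 cube at (2.5, 11) contributes its full rectangle (area 173.25 mm²); the cylinder at (2.5, 2): section is a regular 8-gon, circumradius r=10 (area = (8/2)·10.000²·sin(360°/8) = 282.84 mm²); Taking the first minus the rest: starting from the 4×29 cube (116.00 mm²), the 10.5×16.5 cube at (2.5, 11) partially overlaps it — only the 24.75 mm² overlap (of its 173.25 mm²) is removed, clipping the outline; the r=10 cylinder at (2.5, 2) partially overlaps it — only the 45.21 mm² overlap (of its 282.84 mm²) is removed, clipping the outline — area = 46.04 mm²; the cylinder at (1, 13.5) is not intersected at this z (z outside [4, 11]); Subtracting the remaining from the first: none of the subtracted shapes is present at this height, so that combined region is unchanged — area = 46.04 mm². At z = 3.9: the cube (footprint 4×29) is included at this height (area 116.00 mm²); the 10.5×16.5 cube at (2.5, 11) contributes its full rectangle (area 173.25 mm²); the r=10 cylinder at (2.5, 2) gives a regular 8-gon of circumradius 10 (constant along its height) (area = (8/2)·10.000²·sin(360°/8) = 282.84 mm²); Taking the first minus the rest: starting from the 4×29 cube (116.00 mm²), the 10.5×16.5 cube at (2.5, 11) partially overlaps it — only the 24.75 mm² overlap (of its 173.25 mm²) is removed, clipping the outline; the r=10 cylinder at (2.5, 2) partially overlaps it — only the 45.21 mm² overlap (of its 282.84 mm²) is removed, clipping the outline — area = 46.04 mm²; the cylinder at (1, 13.5) does not reach this height (z outside [4, 11]); Subtracting the remaining from the first: none of the subtracted shapes is present at this height, so the result so far is unchanged — area = 46.04 mm². Checking containment: the cross-section at z = 3.9 is a subset of the cross-section at z = 2.85.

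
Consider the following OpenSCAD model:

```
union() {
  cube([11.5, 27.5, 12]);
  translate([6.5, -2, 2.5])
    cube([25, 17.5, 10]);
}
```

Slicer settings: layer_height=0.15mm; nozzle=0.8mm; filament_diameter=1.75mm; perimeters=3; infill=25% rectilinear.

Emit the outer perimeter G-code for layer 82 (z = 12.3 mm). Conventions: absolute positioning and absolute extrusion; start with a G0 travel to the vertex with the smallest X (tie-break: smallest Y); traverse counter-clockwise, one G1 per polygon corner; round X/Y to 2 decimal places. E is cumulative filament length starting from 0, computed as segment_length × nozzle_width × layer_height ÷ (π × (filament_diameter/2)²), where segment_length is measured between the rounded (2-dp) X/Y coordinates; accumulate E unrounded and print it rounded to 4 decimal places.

At z = 12.3 mm: the cube is absent (z outside [0, 12]); the cube at (6.5, -2) (footprint 25×17.5) is included at this height; Merging all regions: only the 25×17.5 cube at (6.5, -2) is present, so the union is just that shape — 1 connected region. The outline is a single polygon with 4 vertices. Extrusion per mm of travel: 0.8 × 0.15 / (π × 0.875²) = 0.049890. Accumulating E over each segment gives final E = 4.2407.

G0 X6.50 Y-2.00 Z12.30
G1 X31.50 Y-2.00 E1.2473
G1 X31.50 Y15.50 E2.1203
G1 X6.50 Y15.50 E3.3676
G1 X6.50 Y-2.00 E4.2407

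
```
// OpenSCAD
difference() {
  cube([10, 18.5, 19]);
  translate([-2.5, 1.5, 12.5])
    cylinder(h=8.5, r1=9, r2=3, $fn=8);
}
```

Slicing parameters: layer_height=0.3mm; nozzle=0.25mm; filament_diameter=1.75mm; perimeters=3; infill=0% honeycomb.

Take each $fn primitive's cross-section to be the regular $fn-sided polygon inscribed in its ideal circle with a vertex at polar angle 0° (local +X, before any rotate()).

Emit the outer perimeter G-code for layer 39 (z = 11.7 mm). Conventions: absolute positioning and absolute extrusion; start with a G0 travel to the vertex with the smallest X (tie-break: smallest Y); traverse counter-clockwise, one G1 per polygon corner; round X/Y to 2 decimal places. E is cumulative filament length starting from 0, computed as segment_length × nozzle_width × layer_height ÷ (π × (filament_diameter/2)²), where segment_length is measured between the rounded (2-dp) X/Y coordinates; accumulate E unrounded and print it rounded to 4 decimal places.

G0 X0.00 Y0.00 Z11.70
G1 X10.00 Y0.00 E0.3118
G1 X10.00 Y18.50 E0.8887
G1 X0.00 Y18.50 E1.2005
G1 X0.00 Y0.00 E1.7773

At z = 11.7 mm: the 10×18.5 cube contributes its full rectangle; the cone at (-2.5, 1.5) is not intersected at this z (z outside [12.5, 21]); Taking the first minus the rest: none of the subtracted shapes is present at this height, so the 10×18.5 cube is unchanged — 1 connected region. The outline is a single polygon with 4 vertices. Extrusion per mm of travel: 0.25 × 0.3 / (π × 0.875²) = 0.031181. Accumulating E over each segment gives final E = 1.7773.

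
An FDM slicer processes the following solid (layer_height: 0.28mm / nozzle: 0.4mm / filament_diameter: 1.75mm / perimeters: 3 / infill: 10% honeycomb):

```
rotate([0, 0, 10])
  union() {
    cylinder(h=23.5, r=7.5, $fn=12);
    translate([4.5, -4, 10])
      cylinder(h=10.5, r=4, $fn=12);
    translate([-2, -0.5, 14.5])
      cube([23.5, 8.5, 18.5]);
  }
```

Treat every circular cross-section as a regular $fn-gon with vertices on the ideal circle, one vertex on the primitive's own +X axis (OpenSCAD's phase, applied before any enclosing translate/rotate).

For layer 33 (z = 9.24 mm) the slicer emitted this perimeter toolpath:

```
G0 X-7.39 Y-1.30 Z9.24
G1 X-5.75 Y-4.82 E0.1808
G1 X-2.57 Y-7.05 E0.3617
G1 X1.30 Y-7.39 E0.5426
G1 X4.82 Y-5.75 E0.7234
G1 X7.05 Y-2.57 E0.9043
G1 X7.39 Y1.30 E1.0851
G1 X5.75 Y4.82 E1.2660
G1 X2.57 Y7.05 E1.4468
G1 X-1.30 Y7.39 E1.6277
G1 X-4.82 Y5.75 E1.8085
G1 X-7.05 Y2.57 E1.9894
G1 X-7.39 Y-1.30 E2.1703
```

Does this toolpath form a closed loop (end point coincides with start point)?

Start point (G0): (-7.39, -1.30). End point (last G1): the path returns to the start — closed.

yes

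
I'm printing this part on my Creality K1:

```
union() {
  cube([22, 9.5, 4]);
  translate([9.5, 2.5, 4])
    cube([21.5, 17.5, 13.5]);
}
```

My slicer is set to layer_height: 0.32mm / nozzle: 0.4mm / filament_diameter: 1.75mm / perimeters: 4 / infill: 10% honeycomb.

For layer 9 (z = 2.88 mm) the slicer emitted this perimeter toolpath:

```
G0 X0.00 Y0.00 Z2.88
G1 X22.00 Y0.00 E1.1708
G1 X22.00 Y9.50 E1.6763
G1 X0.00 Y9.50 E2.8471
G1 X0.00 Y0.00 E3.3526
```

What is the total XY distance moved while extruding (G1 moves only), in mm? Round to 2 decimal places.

63.00 mm

Sum the Euclidean lengths of each G1 segment: total = 63.00 mm.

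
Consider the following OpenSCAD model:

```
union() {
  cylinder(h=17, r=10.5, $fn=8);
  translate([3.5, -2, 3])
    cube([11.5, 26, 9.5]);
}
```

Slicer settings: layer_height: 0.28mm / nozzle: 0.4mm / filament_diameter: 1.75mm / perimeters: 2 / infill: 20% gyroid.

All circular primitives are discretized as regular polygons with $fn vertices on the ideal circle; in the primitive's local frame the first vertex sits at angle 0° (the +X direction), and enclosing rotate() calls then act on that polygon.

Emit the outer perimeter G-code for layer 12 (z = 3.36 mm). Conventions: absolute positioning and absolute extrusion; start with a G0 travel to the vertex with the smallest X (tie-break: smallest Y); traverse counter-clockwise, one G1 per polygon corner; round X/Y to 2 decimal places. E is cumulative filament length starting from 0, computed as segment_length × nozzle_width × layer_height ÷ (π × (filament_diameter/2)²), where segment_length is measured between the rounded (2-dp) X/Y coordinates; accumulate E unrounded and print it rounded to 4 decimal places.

At z = 3.36 mm: the r=10.5 cylinder gives a regular 8-gon of circumradius 10.5 (constant along its height); the 11.5×26 cube at (3.5, -2) contributes its full rectangle; Merging all regions: the regions partially overlap (shared area 56.92 mm²), so overlapping operands fuse into one piece — 1 connected region. The outline is a single polygon with 11 vertices. Extrusion per mm of travel: 0.4 × 0.28 / (π × 0.875²) = 0.046564. Accumulating E over each segment gives final E = 5.0106.

G0 X-10.50 Y0.00 Z3.36
G1 X-7.42 Y-7.42 E0.3741
G1 X0.00 Y-10.50 E0.7482
G1 X7.42 Y-7.42 E1.1223
G1 X9.67 Y-2.00 E1.3955
G1 X15.00 Y-2.00 E1.6437
G1 X15.00 Y24.00 E2.8544
G1 X3.50 Y24.00 E3.3899
G1 X3.50 Y9.05 E4.0860
G1 X0.00 Y10.50 E4.2624
G1 X-7.42 Y7.42 E4.6365
G1 X-10.50 Y0.00 E5.0106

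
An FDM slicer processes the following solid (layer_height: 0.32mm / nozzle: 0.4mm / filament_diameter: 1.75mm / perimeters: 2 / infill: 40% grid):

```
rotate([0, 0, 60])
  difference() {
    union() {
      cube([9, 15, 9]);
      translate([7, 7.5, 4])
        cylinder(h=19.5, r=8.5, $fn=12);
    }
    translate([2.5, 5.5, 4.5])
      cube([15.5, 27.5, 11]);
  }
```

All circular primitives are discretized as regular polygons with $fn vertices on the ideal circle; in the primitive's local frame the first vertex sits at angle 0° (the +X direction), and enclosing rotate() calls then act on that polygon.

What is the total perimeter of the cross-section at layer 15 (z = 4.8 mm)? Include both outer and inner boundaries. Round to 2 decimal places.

At z = 4.8 mm: the 9×15 cube contributes its full rectangle (perimeter 48.00 mm); the r=8.5 cylinder at (7, 7.5) gives a regular 12-gon of circumradius 8.5 (constant along its height) (perimeter = 2·12·8.500·sin(180°/12) = 52.80 mm); Merging all regions: the regions partially overlap (shared area 126.60 mm²), so the edge portions inside another operand are dropped and the merged outline is re-measured after clipping — boundary = 56.26 mm; the cube at (2.5, 5.5) is present — its section is the full 15.5×27.5 rectangle (perimeter 86.00 mm); Subtracting the remaining from the first: starting from that combined region, the 15.5×27.5 cube at (2.5, 5.5) partially overlaps it — only the 115.27 mm² overlap (of its 426.25 mm²) is removed, clipping the outline — boundary = 58.32 mm; (rotated 60° about Z; rotation is an isometry so areas/perimeters/island counts are preserved). Overall, the cross-section is a single solid region. Total boundary length (outer) = 58.32 mm.

58.32 mm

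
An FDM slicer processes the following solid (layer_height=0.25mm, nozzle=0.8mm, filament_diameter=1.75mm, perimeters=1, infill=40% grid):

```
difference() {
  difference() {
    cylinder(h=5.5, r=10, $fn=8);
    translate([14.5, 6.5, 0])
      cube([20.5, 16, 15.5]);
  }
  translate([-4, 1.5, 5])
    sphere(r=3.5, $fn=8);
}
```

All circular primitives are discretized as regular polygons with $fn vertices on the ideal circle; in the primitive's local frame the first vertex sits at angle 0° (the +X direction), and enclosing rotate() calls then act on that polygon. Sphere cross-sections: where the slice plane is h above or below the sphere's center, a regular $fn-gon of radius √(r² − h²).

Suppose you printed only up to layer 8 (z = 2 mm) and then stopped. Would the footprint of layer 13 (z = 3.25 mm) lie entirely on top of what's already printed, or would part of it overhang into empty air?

Compare the two slices. At z = 2: the r=10 cylinder gives a regular 8-gon of circumradius 10 (constant along its height) (area = (8/2)·10.000²·sin(360°/8) = 282.84 mm²); the cube at (14.5, 6.5) (footprint 20.5×16) is included at this height (area 328.00 mm²); Taking the first minus the rest: starting from the r=10 cylinder (282.84 mm²), the 20.5×16 cube at (14.5, 6.5) misses the remaining region (no effect) — area = 282.84 mm²; the r=3.5 sphere at (-4, 1.5) slices to a regular 8-gon of circumradius 1.803 (√(r²−h²) with h=3 from center) (area = (8/2)·1.803²·sin(360°/8) = 9.19 mm²); Subtracting the remaining from the first: starting from that combined region (282.84 mm²), the r=3.5 sphere at (-4, 1.5) lies wholly inside it (removes its full 9.19 mm² and its 11.04 mm outline becomes a hole wall) — area = 273.65 mm². At z = 3.25: the cylinder: section is a regular 8-gon, circumradius r=10 (area = (8/2)·10.000²·sin(360°/8) = 282.84 mm²); the cube at (14.5, 6.5) (footprint 20.5×16) is included at this height (area 328.00 mm²); After the difference (first − rest): starting from the r=10 cylinder (282.84 mm²), the 20.5×16 cube at (14.5, 6.5) misses the remaining region (no effect) — area = 282.84 mm²; the sphere at (-4, 1.5): section is a regular 8-gon, circumradius = √(r²−h²) = √(3.5²−1.75²) = 3.031 (area = (8/2)·3.031²·sin(360°/8) = 25.99 mm²); Taking the first minus the rest: starting from the result so far (282.84 mm²), the r=3.5 sphere at (-4, 1.5) lies wholly inside it (removes its full 25.99 mm² and its 18.56 mm outline becomes a hole wall) — area = 256.86 mm². Checking containment: the cross-section at z = 3.25 is a subset of the cross-section at z = 2.

entirely on top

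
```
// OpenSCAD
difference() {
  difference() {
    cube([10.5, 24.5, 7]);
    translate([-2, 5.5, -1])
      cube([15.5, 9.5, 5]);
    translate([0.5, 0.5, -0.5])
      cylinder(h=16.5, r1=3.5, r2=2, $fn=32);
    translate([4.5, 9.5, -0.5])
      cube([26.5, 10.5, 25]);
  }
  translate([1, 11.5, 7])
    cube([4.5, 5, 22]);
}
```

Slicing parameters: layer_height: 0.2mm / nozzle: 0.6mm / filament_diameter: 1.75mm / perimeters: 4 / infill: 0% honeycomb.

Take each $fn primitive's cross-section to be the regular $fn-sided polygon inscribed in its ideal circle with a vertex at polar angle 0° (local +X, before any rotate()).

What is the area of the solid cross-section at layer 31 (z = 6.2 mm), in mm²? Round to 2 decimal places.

At z = 6.2 mm: the cube is present — its section is the full 10.5×24.5 rectangle (area 257.25 mm²); the cube at (-2, 5.5) does not reach this height (z outside [-1, 4]); the cone at (0.5, 0.5) (r1=3.5→r2=2) has section circumradius 2.891 here — a regular 32-gon (area = (32/2)·2.891²·sin(360°/32) = 26.09 mm²); the 26.5×10.5 cube at (4.5, 9.5) contributes its full rectangle (area 278.25 mm²); Taking the first minus the rest: starting from the 10.5×24.5 cube (257.25 mm²), the cone at (0.5, 0.5) partially overlaps it — only the 9.64 mm² overlap (of its 26.09 mm²) is removed, clipping the outline; the 26.5×10.5 cube at (4.5, 9.5) partially overlaps it — only the 63.00 mm² overlap (of its 278.25 mm²) is removed, clipping the outline — area = 184.61 mm²; the cube at (1, 11.5) is absent (z outside [7, 29]); After the difference (first − rest): none of the subtracted shapes is present at this height, so that combined region is unchanged — area = 184.61 mm². Overall, the cross-section is a single solid region. Net area = 184.61 mm².

184.61 mm²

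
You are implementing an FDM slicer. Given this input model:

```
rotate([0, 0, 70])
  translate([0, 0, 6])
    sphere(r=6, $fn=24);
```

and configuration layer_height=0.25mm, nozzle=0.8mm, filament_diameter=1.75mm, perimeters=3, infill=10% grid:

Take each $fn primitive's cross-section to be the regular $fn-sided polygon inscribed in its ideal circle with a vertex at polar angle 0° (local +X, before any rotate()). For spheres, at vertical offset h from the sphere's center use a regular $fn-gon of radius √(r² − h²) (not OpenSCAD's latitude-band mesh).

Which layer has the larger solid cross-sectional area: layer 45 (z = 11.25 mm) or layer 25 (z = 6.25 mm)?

Layer 45 (z = 11.25): the sphere: section is a regular 24-gon, circumradius = √(r²−h²) = √(6²−5.25²) = 2.905 (area = (24/2)·2.905²·sin(360°/24) = 26.21 mm²); (rotated 70° about Z; rotation is an isometry so areas/perimeters/island counts are preserved). So its area = 26.21 mm². Layer 25 (z = 6.25): the r=6 sphere contributes a regular 24-gon of circumradius √(6²−0.25²) = 5.995 (area = (24/2)·5.995²·sin(360°/24) = 111.62 mm²); (whole slice rotated 70° about Z — lengths, areas and connectivity unchanged). So its area = 111.62 mm². Layer 25 is larger (111.62 vs 26.21 mm²).

layer 25 (z = 6.25 mm)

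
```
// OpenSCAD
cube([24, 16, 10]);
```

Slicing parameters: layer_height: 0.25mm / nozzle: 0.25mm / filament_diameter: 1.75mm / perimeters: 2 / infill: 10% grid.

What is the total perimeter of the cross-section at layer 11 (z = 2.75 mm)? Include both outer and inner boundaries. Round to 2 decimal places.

At z = 2.75 mm: the 24×16 cube contributes its full rectangle (perimeter 80.00 mm). Overall, the cross-section is a single solid region. Total boundary length (outer) = 80.00 mm.

80.00 mm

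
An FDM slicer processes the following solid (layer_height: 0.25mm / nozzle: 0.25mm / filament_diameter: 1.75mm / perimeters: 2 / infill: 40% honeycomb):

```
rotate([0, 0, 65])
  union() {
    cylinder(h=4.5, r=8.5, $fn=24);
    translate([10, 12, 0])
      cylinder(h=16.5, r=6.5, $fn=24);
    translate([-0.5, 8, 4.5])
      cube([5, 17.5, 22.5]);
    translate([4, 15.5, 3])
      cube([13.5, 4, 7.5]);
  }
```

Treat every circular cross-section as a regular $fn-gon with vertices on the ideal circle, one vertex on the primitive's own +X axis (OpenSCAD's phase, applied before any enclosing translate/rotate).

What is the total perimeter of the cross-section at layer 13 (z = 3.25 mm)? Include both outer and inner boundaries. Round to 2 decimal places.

105.16 mm

At z = 3.25 mm: the r=8.5 cylinder contributes a regular 24-gon of circumradius 8.5 (perimeter = 2·24·8.500·sin(180°/24) = 53.25 mm); the r=6.5 cylinder at (10, 12) contributes a regular 24-gon of circumradius 6.5 (perimeter = 2·24·6.500·sin(180°/24) = 40.72 mm); the cube at (-0.5, 8) does not reach this height (z outside [4.5, 27]); the cube at (4, 15.5) (footprint 13.5×4) is included at this height (perimeter 35.00 mm); Taking the union: the regions partially overlap (shared area 22.68 mm²), so the edge portions inside another operand are dropped and the merged outline is re-measured after clipping — boundary = 105.16 mm; (whole slice rotated 65° about Z — lengths, areas and connectivity unchanged). Overall, the cross-section has 2 separate islands. Total boundary length (outer) = 105.16 mm.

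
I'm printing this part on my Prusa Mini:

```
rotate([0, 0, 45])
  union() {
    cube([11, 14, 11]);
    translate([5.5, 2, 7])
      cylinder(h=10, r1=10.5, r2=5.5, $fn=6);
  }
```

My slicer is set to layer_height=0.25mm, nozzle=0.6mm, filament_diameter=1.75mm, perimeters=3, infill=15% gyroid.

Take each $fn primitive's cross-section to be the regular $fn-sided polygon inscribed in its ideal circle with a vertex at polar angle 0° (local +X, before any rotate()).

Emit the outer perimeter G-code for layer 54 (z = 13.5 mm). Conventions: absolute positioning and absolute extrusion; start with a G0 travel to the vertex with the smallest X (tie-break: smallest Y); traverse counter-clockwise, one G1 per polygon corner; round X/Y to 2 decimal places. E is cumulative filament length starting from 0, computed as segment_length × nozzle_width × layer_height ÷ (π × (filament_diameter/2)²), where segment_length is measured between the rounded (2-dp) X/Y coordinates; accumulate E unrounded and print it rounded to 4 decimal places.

At z = 13.5 mm: the cube does not reach this height (z outside [0, 11]); the cone at (5.5, 2) contributes a regular 6-gon of circumradius 7.250 (interpolated between r1=10.5 and r2=5.5 at t=0.650); Taking the union: only the cone at (5.5, 2) is present, so the union is just that shape — 1 connected region; (whole slice rotated 45° about Z — lengths, areas and connectivity unchanged). The outline is a single polygon with 6 vertices. Extrusion per mm of travel: 0.6 × 0.25 / (π × 0.875²) = 0.062363. Accumulating E over each segment gives final E = 2.7129.

G0 X-4.53 Y7.18 Z13.50
G1 X-2.65 Y0.18 E0.4520
G1 X4.35 Y-1.70 E0.9040
G1 X9.48 Y3.43 E1.3565
G1 X7.60 Y10.43 E1.8085
G1 X0.60 Y12.31 E2.2605
G1 X-4.53 Y7.18 E2.7129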